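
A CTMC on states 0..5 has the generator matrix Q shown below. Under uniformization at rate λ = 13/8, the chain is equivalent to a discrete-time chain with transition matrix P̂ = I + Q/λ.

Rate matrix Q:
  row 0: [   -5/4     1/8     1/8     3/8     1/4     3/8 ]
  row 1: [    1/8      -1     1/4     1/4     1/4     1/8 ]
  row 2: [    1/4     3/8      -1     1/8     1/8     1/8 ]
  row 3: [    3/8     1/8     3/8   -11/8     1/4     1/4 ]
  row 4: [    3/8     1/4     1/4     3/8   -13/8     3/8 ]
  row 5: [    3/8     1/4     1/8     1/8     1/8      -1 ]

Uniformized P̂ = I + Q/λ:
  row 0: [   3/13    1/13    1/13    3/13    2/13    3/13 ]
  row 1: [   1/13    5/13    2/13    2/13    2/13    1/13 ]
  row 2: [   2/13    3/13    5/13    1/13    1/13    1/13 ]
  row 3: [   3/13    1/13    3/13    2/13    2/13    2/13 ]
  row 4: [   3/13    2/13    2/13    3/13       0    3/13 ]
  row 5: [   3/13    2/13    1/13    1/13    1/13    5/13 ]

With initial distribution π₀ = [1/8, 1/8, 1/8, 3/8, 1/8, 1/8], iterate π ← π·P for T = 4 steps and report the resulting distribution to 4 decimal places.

t=0: π = [0.1250, 0.1250, 0.1250, 0.3750, 0.1250, 0.1250]
t=1: π = [0.2019, 0.1538, 0.1923, 0.1538, 0.1154, 0.1827]
t=2: π = [0.1923, 0.1768, 0.1805, 0.1494, 0.1072, 0.1938]
t=3: π = [0.1897, 0.1822, 0.1773, 0.1481, 0.1086, 0.1941]
t=4: π = [0.1891, 0.1836, 0.1766, 0.1482, 0.1086, 0.1939]

π = [0.1891, 0.1836, 0.1766, 0.1482, 0.1086, 0.1939]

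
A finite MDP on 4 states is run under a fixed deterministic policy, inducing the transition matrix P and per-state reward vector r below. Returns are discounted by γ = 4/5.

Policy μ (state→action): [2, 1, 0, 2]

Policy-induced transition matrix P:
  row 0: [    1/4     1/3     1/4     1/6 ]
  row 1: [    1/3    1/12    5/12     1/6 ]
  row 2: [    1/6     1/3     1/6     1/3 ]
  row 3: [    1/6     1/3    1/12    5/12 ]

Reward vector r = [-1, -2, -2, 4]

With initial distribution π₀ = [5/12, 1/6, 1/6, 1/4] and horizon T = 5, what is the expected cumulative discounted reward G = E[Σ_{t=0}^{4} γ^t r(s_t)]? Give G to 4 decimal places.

G = -0.4885

t=0: π = [0.4167, 0.1667, 0.1667, 0.2500], E[r] = -0.0833, γ^t·E[r] = -0.083333, running G = -0.083333
t=1: π = [0.2292, 0.2917, 0.2222, 0.2569], E[r] = -0.2292, γ^t·E[r] = -0.183333, running G = -0.266667
t=2: π = [0.2344, 0.2604, 0.2373, 0.2679], E[r] = -0.1580, γ^t·E[r] = -0.101111, running G = -0.367778
t=3: π = [0.2296, 0.2682, 0.2290, 0.2732], E[r] = -0.1312, γ^t·E[r] = -0.067185, running G = -0.434963
t=4: π = [0.2305, 0.2663, 0.2301, 0.2731], E[r] = -0.1307, γ^t·E[r] = -0.053546, running G = -0.488509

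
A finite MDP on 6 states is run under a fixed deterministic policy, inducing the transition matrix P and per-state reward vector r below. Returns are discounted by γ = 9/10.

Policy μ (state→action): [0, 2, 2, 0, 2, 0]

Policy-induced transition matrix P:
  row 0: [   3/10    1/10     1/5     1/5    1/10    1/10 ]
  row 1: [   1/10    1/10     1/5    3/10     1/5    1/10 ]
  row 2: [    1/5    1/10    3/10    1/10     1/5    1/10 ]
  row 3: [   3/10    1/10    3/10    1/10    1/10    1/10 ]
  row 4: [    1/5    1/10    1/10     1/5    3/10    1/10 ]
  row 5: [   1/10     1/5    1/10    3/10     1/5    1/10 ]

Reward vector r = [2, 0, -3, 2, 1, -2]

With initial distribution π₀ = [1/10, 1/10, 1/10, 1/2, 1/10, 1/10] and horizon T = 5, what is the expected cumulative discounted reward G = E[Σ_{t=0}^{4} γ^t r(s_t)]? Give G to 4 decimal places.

t=0: π = [0.1000, 0.1000, 0.1000, 0.5000, 0.1000, 0.1000], E[r] = 0.8000, γ^t·E[r] = 0.800000, running G = 0.800000
t=1: π = [0.2400, 0.1100, 0.2400, 0.1600, 0.1500, 0.1000], E[r] = 0.0300, γ^t·E[r] = 0.027000, running G = 0.827000
t=2: π = [0.2190, 0.1100, 0.2150, 0.1810, 0.1750, 0.1000], E[r] = 0.1300, γ^t·E[r] = 0.105300, running G = 0.932300
t=3: π = [0.2190, 0.1100, 0.2121, 0.1814, 0.1775, 0.1000], E[r] = 0.1420, γ^t·E[r] = 0.103518, running G = 1.035818
t=4: π = [0.2190, 0.1100, 0.2116, 0.1817, 0.1777, 0.1000], E[r] = 0.1443, γ^t·E[r] = 0.094669, running G = 1.130487

G = 1.1305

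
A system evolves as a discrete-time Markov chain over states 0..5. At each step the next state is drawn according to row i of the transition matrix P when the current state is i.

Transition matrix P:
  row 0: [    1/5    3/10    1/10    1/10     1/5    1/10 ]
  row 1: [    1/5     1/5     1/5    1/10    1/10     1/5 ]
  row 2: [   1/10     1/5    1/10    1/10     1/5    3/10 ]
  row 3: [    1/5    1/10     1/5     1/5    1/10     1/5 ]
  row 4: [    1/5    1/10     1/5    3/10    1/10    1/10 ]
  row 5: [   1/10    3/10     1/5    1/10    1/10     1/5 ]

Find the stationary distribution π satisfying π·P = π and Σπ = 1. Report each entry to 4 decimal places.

π = [0.1646, 0.2078, 0.1669, 0.1407, 0.1331, 0.1869]

Balance equations π_j = Σ_i π_i·P[i][j]:
  π_0 = 1/5·π_0 + 1/5·π_1 + 1/10·π_2 + 1/5·π_3 + 1/5·π_4 + 1/10·π_5
  π_1 = 3/10·π_0 + 1/5·π_1 + 1/5·π_2 + 1/10·π_3 + 1/10·π_4 + 3/10·π_5
  π_2 = 1/10·π_0 + 1/5·π_1 + 1/10·π_2 + 1/5·π_3 + 1/5·π_4 + 1/5·π_5
  π_3 = 1/10·π_0 + 1/10·π_1 + 1/10·π_2 + 1/5·π_3 + 3/10·π_4 + 1/10·π_5
  π_4 = 1/5·π_0 + 1/10·π_1 + 1/5·π_2 + 1/10·π_3 + 1/10·π_4 + 1/10·π_5
  normalize: π_0 + π_1 + π_2 + π_3 + π_4 + π_5 = 1
Solving the linear system gives exactly π = [591/3590, 6713/32310, 599/3590, 2273/16155, 239/1795, 671/3590].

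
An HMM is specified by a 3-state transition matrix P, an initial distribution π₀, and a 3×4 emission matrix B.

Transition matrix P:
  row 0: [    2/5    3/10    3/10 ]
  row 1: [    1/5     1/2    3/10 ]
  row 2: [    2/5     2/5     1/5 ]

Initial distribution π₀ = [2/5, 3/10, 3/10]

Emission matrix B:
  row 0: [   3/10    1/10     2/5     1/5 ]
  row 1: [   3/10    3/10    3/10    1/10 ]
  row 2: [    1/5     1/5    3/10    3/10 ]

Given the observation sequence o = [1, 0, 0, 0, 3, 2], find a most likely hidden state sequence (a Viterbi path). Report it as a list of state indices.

t=0: δ = [4.000e-02, 9.000e-02, 6.000e-02]  (obs o_0=1)
t=1: δ = [7.200e-03, 1.350e-02, 5.400e-03]  ψ = [2, 1, 1]  (obs o_1=0)
t=2: δ = [8.640e-04, 2.025e-03, 8.100e-04]  ψ = [0, 1, 1]  (obs o_2=0)
t=3: δ = [1.215e-04, 3.037e-04, 1.215e-04]  ψ = [1, 1, 1]  (obs o_3=0)
t=4: δ = [1.215e-05, 1.519e-05, 2.734e-05]  ψ = [1, 1, 1]  (obs o_4=3)
t=5: δ = [4.374e-06, 3.281e-06, 1.640e-06]  ψ = [2, 2, 2]  (obs o_5=2)
backtrack: best end state = 0; path = [1, 1, 1, 1, 2, 0]

path = [1, 1, 1, 1, 2, 0]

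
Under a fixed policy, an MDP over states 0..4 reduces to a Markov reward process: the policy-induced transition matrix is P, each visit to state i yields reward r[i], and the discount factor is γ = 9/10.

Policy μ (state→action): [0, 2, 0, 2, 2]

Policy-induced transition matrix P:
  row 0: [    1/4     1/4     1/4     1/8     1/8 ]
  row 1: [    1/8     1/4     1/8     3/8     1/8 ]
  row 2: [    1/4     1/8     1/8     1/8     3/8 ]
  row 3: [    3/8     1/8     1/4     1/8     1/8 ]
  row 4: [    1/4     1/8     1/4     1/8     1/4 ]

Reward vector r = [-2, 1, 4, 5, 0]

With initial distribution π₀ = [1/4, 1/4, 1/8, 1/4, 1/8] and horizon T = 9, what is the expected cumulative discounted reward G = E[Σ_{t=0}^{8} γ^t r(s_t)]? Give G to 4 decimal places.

t=0: π = [0.2500, 0.2500, 0.1250, 0.2500, 0.1250], E[r] = 1.5000, γ^t·E[r] = 1.500000, running G = 1.500000
t=1: π = [0.2500, 0.1875, 0.2031, 0.1875, 0.1719], E[r] = 1.4375, γ^t·E[r] = 1.293750, running G = 2.793750
t=2: π = [0.2500, 0.1797, 0.2012, 0.1719, 0.1973], E[r] = 1.3438, γ^t·E[r] = 1.088438, running G = 3.882188
t=3: π = [0.2490, 0.1787, 0.2024, 0.1699, 0.2000], E[r] = 1.3398, γ^t·E[r] = 0.976746, running G = 4.858934
t=4: π = [0.2489, 0.1785, 0.2024, 0.1697, 0.2006], E[r] = 1.3385, γ^t·E[r] = 0.878190, running G = 5.737124
t=5: π = [0.2489, 0.1784, 0.2024, 0.1696, 0.2007], E[r] = 1.3383, γ^t·E[r] = 0.790245, running G = 6.527369
t=6: π = [0.2489, 0.1784, 0.2024, 0.1696, 0.2007], E[r] = 1.3382, γ^t·E[r] = 0.711192, running G = 7.238562
t=7: π = [0.2489, 0.1784, 0.2024, 0.1696, 0.2007], E[r] = 1.3382, γ^t·E[r] = 0.640071, running G = 7.878633
t=8: π = [0.2489, 0.1784, 0.2024, 0.1696, 0.2007], E[r] = 1.3382, γ^t·E[r] = 0.576063, running G = 8.454696

G = 8.4547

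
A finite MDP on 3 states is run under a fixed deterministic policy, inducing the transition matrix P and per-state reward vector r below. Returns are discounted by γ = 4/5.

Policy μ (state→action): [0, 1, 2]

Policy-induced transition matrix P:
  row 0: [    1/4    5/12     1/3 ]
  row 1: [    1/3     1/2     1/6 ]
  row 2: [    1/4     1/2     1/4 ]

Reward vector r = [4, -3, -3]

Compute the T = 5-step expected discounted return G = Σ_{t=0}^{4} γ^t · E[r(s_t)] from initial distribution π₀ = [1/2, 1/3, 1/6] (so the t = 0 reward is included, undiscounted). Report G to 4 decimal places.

t=0: π = [0.5000, 0.3333, 0.1667], E[r] = 0.5000, γ^t·E[r] = 0.500000, running G = 0.500000
t=1: π = [0.2778, 0.4583, 0.2639], E[r] = -1.0556, γ^t·E[r] = -0.844444, running G = -0.344444
t=2: π = [0.2882, 0.4769, 0.2350], E[r] = -0.9826, γ^t·E[r] = -0.628889, running G = -0.973333
t=3: π = [0.2897, 0.4760, 0.2343], E[r] = -0.9718, γ^t·E[r] = -0.497580, running G = -1.470914
t=4: π = [0.2897, 0.4759, 0.2345], E[r] = -0.9723, γ^t·E[r] = -0.398272, running G = -1.869185

G = -1.8692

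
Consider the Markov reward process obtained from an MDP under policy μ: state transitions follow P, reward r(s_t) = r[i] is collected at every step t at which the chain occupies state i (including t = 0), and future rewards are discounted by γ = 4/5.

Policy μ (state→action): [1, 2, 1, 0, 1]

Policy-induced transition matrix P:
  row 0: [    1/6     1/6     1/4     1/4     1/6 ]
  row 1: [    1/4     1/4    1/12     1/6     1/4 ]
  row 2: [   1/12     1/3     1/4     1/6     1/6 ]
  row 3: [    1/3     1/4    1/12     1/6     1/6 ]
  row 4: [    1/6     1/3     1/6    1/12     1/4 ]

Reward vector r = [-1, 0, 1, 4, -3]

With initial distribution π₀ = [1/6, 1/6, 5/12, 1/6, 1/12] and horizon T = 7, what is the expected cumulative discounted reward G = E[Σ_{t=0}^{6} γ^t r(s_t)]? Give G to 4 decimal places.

t=0: π = [0.1667, 0.1667, 0.4167, 0.1667, 0.0833], E[r] = 0.6667, γ^t·E[r] = 0.666667, running G = 0.666667
t=1: π = [0.1736, 0.2778, 0.1875, 0.1736, 0.1875], E[r] = 0.1458, γ^t·E[r] = 0.116667, running G = 0.783333
t=2: π = [0.2031, 0.2668, 0.1591, 0.1655, 0.2054], E[r] = 0.0017, γ^t·E[r] = 0.001111, running G = 0.784444
t=3: π = [0.2032, 0.2635, 0.1608, 0.1665, 0.2060], E[r] = 0.0054, γ^t·E[r] = 0.002790, running G = 0.787235
t=4: π = [0.2030, 0.2636, 0.1612, 0.1664, 0.2058], E[r] = 0.0066, γ^t·E[r] = 0.002695, running G = 0.789929
t=5: π = [0.2029, 0.2637, 0.1612, 0.1664, 0.2058], E[r] = 0.0066, γ^t·E[r] = 0.002162, running G = 0.792091
t=6: π = [0.2029, 0.2637, 0.1612, 0.1664, 0.2058], E[r] = 0.0066, γ^t·E[r] = 0.001724, running G = 0.793816

G = 0.7938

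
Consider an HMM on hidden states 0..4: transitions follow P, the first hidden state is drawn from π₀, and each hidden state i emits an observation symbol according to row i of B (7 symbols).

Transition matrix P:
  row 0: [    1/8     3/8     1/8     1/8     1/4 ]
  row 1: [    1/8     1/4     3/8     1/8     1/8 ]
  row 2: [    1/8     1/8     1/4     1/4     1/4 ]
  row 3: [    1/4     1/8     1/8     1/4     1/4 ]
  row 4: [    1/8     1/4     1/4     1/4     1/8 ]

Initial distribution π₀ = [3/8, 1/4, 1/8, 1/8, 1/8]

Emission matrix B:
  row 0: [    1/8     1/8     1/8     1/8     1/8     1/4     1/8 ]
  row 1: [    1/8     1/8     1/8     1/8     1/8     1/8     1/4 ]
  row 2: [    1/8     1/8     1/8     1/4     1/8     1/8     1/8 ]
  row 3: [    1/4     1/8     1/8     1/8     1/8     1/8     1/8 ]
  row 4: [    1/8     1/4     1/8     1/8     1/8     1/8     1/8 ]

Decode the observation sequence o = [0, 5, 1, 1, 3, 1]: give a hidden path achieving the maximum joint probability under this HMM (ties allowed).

t=0: δ = [4.688e-02, 3.125e-02, 1.562e-02, 3.125e-02, 1.562e-02]  (obs o_0=0)
t=1: δ = [1.953e-03, 2.197e-03, 1.465e-03, 9.766e-04, 1.465e-03]  ψ = [3, 0, 1, 3, 0]  (obs o_1=5)
t=2: δ = [3.433e-05, 9.155e-05, 1.030e-04, 4.578e-05, 1.221e-04]  ψ = [1, 0, 1, 2, 0]  (obs o_2=1)
t=3: δ = [1.907e-06, 3.815e-06, 4.292e-06, 3.815e-06, 6.437e-06]  ψ = [4, 4, 1, 4, 2]  (obs o_3=1)
t=4: δ = [1.192e-07, 2.012e-07, 4.023e-07, 2.012e-07, 1.341e-07]  ψ = [3, 4, 4, 4, 2]  (obs o_4=3)
t=5: δ = [6.286e-09, 6.286e-09, 1.257e-08, 1.257e-08, 2.515e-08]  ψ = [2, 1, 2, 2, 2]  (obs o_5=1)
backtrack: best end state = 4; path = [0, 1, 2, 4, 2, 4]

path = [0, 1, 2, 4, 2, 4]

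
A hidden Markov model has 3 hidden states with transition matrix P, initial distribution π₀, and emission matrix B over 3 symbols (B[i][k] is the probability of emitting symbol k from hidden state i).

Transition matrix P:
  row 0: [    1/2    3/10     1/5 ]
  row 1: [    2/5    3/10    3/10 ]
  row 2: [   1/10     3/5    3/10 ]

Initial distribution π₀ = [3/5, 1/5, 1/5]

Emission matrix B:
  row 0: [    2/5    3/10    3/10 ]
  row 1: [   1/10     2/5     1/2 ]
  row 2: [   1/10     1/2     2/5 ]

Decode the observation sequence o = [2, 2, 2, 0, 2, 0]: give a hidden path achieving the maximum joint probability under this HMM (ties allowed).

path = [0, 0, 0, 0, 0, 0]

t=0: δ = [1.800e-01, 1.000e-01, 8.000e-02]  (obs o_0=2)
t=1: δ = [2.700e-02, 2.700e-02, 1.440e-02]  ψ = [0, 0, 0]  (obs o_1=2)
t=2: δ = [4.050e-03, 4.320e-03, 3.240e-03]  ψ = [0, 2, 1]  (obs o_2=2)
t=3: δ = [8.100e-04, 1.944e-04, 1.296e-04]  ψ = [0, 2, 1]  (obs o_3=0)
t=4: δ = [1.215e-04, 1.215e-04, 6.480e-05]  ψ = [0, 0, 0]  (obs o_4=2)
t=5: δ = [2.430e-05, 3.888e-06, 3.645e-06]  ψ = [0, 2, 1]  (obs o_5=0)
backtrack: best end state = 0; path = [0, 0, 0, 0, 0, 0]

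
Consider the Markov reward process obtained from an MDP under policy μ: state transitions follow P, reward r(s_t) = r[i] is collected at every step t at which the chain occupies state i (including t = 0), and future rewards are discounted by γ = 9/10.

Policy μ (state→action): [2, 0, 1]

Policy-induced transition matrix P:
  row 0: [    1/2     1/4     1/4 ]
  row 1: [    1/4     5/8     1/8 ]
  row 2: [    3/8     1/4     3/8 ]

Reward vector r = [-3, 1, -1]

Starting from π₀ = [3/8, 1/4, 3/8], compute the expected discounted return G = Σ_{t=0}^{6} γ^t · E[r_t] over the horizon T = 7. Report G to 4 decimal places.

G = -5.4369

t=0: π = [0.3750, 0.2500, 0.3750], E[r] = -1.2500, γ^t·E[r] = -1.250000, running G = -1.250000
t=1: π = [0.3906, 0.3438, 0.2656], E[r] = -1.0938, γ^t·E[r] = -0.984375, running G = -2.234375
t=2: π = [0.3809, 0.3789, 0.2402], E[r] = -1.0039, γ^t·E[r] = -0.813164, running G = -3.047539
t=3: π = [0.3752, 0.3921, 0.2327], E[r] = -0.9663, γ^t·E[r] = -0.704439, running G = -3.751978
t=4: π = [0.3729, 0.3970, 0.2301], E[r] = -0.9517, γ^t·E[r] = -0.624424, running G = -4.376402
t=5: π = [0.3720, 0.3989, 0.2291], E[r] = -0.9462, γ^t·E[r] = -0.558716, running G = -4.935118
t=6: π = [0.3716, 0.3996, 0.2288], E[r] = -0.9441, γ^t·E[r] = -0.501738, running G = -5.436856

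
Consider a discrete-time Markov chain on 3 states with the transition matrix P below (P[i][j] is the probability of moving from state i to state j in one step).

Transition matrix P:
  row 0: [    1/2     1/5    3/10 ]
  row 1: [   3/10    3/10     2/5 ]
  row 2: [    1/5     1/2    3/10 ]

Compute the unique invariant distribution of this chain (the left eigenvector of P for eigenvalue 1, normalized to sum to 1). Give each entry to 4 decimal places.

π = [0.3333, 0.3333, 0.3333]

Balance equations π_j = Σ_i π_i·P[i][j]:
  π_0 = 1/2·π_0 + 3/10·π_1 + 1/5·π_2
  π_1 = 1/5·π_0 + 3/10·π_1 + 1/2·π_2
  normalize: π_0 + π_1 + π_2 = 1
Solving the linear system gives exactly π = [1/3, 1/3, 1/3].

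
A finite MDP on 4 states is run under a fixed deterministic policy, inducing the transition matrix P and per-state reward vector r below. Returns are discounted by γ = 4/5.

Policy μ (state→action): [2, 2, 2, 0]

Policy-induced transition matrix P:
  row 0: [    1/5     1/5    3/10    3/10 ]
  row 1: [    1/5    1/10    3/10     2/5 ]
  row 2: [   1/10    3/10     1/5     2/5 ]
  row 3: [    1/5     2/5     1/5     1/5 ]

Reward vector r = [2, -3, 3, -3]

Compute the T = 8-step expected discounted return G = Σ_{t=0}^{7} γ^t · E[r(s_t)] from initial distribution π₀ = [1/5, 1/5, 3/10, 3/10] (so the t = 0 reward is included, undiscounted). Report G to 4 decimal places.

G = -2.3229

t=0: π = [0.2000, 0.2000, 0.3000, 0.3000], E[r] = -0.2000, γ^t·E[r] = -0.200000, running G = -0.200000
t=1: π = [0.1700, 0.2700, 0.2400, 0.3200], E[r] = -0.7100, γ^t·E[r] = -0.568000, running G = -0.768000
t=2: π = [0.1760, 0.2610, 0.2440, 0.3190], E[r] = -0.6560, γ^t·E[r] = -0.419840, running G = -1.187840
t=3: π = [0.1756, 0.2621, 0.2437, 0.3186], E[r] = -0.6598, γ^t·E[r] = -0.337818, running G = -1.525658
t=4: π = [0.1756, 0.2619, 0.2438, 0.3187], E[r] = -0.6592, γ^t·E[r] = -0.270021, running G = -1.795678
t=5: π = [0.1756, 0.2619, 0.2438, 0.3187], E[r] = -0.6594, γ^t·E[r] = -0.216065, running G = -2.011744
t=6: π = [0.1756, 0.2619, 0.2438, 0.3187], E[r] = -0.6593, γ^t·E[r] = -0.172843, running G = -2.184586
t=7: π = [0.1756, 0.2619, 0.2438, 0.3187], E[r] = -0.6594, γ^t·E[r] = -0.138276, running G = -2.322862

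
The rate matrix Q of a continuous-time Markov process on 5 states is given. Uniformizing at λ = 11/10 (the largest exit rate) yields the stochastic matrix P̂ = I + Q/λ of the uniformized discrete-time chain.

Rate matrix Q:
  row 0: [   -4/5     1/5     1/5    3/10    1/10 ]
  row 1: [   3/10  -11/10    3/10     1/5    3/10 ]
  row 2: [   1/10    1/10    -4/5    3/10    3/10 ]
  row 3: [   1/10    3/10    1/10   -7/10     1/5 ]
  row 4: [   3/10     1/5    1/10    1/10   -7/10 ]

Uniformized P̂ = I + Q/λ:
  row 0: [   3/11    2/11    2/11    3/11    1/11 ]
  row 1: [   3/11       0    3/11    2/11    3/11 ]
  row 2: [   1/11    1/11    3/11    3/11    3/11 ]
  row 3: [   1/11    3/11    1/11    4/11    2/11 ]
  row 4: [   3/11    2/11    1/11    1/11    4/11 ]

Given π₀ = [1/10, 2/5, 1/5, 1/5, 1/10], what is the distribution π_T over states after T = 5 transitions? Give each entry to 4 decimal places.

t=0: π = [0.1000, 0.4000, 0.2000, 0.2000, 0.1000]
t=1: π = [0.2000, 0.1091, 0.2091, 0.2364, 0.2455]
t=2: π = [0.1917, 0.1645, 0.1669, 0.2397, 0.2372]
t=3: π = [0.1988, 0.1585, 0.1686, 0.2364, 0.2376]
t=4: π = [0.1991, 0.1592, 0.1685, 0.2366, 0.2367]
t=5: π = [0.1991, 0.1591, 0.1686, 0.2367, 0.2365]

π = [0.1991, 0.1591, 0.1686, 0.2367, 0.2365]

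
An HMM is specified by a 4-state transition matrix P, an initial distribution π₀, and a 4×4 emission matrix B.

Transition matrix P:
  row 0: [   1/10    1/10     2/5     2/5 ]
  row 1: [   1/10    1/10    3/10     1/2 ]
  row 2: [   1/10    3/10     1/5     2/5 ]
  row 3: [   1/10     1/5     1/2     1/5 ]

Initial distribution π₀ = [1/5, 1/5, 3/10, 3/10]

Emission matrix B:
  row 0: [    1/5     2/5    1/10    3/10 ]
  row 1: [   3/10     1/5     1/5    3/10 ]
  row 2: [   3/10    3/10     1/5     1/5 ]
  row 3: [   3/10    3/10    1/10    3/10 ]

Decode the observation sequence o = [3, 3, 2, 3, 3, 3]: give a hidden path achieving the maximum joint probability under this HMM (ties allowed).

path = [1, 3, 2, 3, 2, 3]

t=0: δ = [6.000e-02, 6.000e-02, 6.000e-02, 9.000e-02]  (obs o_0=3)
t=1: δ = [2.700e-03, 5.400e-03, 9.000e-03, 9.000e-03]  ψ = [3, 2, 3, 1]  (obs o_1=3)
t=2: δ = [9.000e-05, 5.400e-04, 9.000e-04, 3.600e-04]  ψ = [2, 2, 3, 2]  (obs o_2=2)
t=3: δ = [2.700e-05, 8.100e-05, 3.600e-05, 1.080e-04]  ψ = [2, 2, 2, 2]  (obs o_3=3)
t=4: δ = [3.240e-06, 6.480e-06, 1.080e-05, 1.215e-05]  ψ = [3, 3, 3, 1]  (obs o_4=3)
t=5: δ = [3.645e-07, 9.720e-07, 1.215e-06, 1.296e-06]  ψ = [3, 2, 3, 2]  (obs o_5=3)
backtrack: best end state = 3; path = [1, 3, 2, 3, 2, 3]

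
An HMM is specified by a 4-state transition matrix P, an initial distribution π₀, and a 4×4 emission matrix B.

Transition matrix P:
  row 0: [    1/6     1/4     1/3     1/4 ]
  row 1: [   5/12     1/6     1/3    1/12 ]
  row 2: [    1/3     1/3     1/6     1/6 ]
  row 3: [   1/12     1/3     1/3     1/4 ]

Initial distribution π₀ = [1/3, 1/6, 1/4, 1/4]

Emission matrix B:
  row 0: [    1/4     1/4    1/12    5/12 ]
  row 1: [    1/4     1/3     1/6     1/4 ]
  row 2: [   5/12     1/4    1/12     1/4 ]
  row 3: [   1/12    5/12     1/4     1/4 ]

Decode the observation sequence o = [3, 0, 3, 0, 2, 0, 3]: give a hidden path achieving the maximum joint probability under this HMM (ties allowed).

path = [0, 2, 0, 2, 1, 2, 0]

t=0: δ = [1.389e-01, 4.167e-02, 6.250e-02, 6.250e-02]  (obs o_0=3)
t=1: δ = [5.787e-03, 8.681e-03, 1.929e-02, 2.894e-03]  ψ = [0, 0, 0, 0]  (obs o_1=0)
t=2: δ = [2.679e-03, 1.608e-03, 8.038e-04, 8.038e-04]  ψ = [2, 2, 2, 2]  (obs o_2=3)
t=3: δ = [1.674e-04, 1.674e-04, 3.721e-04, 5.582e-05]  ψ = [1, 0, 0, 0]  (obs o_3=0)
t=4: δ = [1.034e-05, 2.067e-05, 5.168e-06, 1.550e-05]  ψ = [2, 2, 2, 2]  (obs o_4=2)
t=5: δ = [2.153e-06, 1.292e-06, 2.871e-06, 3.230e-07]  ψ = [1, 3, 1, 3]  (obs o_5=0)
t=6: δ = [3.988e-07, 2.393e-07, 1.795e-07, 1.346e-07]  ψ = [2, 2, 0, 0]  (obs o_6=3)
backtrack: best end state = 0; path = [0, 2, 0, 2, 1, 2, 0]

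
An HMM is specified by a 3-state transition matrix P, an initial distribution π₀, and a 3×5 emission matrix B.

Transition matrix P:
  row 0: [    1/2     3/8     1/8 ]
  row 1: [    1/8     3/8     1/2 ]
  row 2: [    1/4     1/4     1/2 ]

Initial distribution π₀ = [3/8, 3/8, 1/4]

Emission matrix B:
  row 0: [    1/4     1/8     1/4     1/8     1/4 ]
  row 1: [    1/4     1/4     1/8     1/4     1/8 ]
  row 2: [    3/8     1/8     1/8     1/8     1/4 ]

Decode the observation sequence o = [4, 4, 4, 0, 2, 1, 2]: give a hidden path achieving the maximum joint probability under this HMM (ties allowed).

t=0: δ = [9.375e-02, 4.688e-02, 6.250e-02]  (obs o_0=4)
t=1: δ = [1.172e-02, 4.395e-03, 7.812e-03]  ψ = [0, 0, 2]  (obs o_1=4)
t=2: δ = [1.465e-03, 5.493e-04, 9.766e-04]  ψ = [0, 0, 2]  (obs o_2=4)
t=3: δ = [1.831e-04, 1.373e-04, 1.831e-04]  ψ = [0, 0, 2]  (obs o_3=0)
t=4: δ = [2.289e-05, 8.583e-06, 1.144e-05]  ψ = [0, 0, 2]  (obs o_4=2)
t=5: δ = [1.431e-06, 2.146e-06, 7.153e-07]  ψ = [0, 0, 2]  (obs o_5=1)
t=6: δ = [1.788e-07, 1.006e-07, 1.341e-07]  ψ = [0, 1, 1]  (obs o_6=2)
backtrack: best end state = 0; path = [0, 0, 0, 0, 0, 0, 0]

path = [0, 0, 0, 0, 0, 0, 0]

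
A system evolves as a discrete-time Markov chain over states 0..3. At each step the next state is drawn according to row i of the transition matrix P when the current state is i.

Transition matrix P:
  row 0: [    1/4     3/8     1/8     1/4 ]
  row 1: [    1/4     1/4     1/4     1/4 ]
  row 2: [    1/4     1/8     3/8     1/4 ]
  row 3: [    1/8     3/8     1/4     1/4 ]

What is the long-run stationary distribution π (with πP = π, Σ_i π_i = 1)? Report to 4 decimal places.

π = [0.2188, 0.2768, 0.2545, 0.2500]

Balance equations π_j = Σ_i π_i·P[i][j]:
  π_0 = 1/4·π_0 + 1/4·π_1 + 1/4·π_2 + 1/8·π_3
  π_1 = 3/8·π_0 + 1/4·π_1 + 1/8·π_2 + 3/8·π_3
  π_2 = 1/8·π_0 + 1/4·π_1 + 3/8·π_2 + 1/4·π_3
  normalize: π_0 + π_1 + π_2 + π_3 = 1
Solving the linear system gives exactly π = [7/32, 31/112, 57/224, 1/4].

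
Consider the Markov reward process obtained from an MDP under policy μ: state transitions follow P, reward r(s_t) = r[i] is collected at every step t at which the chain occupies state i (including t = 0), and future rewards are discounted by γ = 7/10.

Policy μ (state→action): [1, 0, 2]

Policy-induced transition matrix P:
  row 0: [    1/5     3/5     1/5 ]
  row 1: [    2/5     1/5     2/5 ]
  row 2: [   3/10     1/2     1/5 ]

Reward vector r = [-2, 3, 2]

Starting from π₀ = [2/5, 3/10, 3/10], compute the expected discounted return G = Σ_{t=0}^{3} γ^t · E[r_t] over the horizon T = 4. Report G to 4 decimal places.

G = 2.5622

t=0: π = [0.4000, 0.3000, 0.3000], E[r] = 0.7000, γ^t·E[r] = 0.700000, running G = 0.700000
t=1: π = [0.2900, 0.4500, 0.2600], E[r] = 1.2900, γ^t·E[r] = 0.903000, running G = 1.603000
t=2: π = [0.3160, 0.3940, 0.2900], E[r] = 1.1300, γ^t·E[r] = 0.553700, running G = 2.156700
t=3: π = [0.3078, 0.4134, 0.2788], E[r] = 1.1822, γ^t·E[r] = 0.405495, running G = 2.562195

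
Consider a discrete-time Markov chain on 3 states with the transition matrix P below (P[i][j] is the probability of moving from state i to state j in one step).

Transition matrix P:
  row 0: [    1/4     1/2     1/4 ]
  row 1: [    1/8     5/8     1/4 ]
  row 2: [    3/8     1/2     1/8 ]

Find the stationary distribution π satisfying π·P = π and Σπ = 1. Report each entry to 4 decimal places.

Balance equations π_j = Σ_i π_i·P[i][j]:
  π_0 = 1/4·π_0 + 1/8·π_1 + 3/8·π_2
  π_1 = 1/2·π_0 + 5/8·π_1 + 1/2·π_2
  normalize: π_0 + π_1 + π_2 = 1
Solving the linear system gives exactly π = [13/63, 4/7, 2/9].

π = [0.2063, 0.5714, 0.2222]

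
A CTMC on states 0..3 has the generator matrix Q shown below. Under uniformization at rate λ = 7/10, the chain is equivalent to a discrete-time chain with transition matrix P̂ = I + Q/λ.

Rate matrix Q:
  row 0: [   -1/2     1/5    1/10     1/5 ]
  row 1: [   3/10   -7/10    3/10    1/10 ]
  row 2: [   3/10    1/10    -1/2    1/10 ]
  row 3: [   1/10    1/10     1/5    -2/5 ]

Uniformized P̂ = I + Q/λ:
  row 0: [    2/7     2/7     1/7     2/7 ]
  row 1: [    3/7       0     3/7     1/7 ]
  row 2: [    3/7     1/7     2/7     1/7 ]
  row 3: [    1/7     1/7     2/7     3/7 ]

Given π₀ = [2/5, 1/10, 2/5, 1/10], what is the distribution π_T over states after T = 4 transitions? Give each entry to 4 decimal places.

π = [0.3096, 0.1637, 0.2648, 0.2618]

t=0: π = [0.4000, 0.1000, 0.4000, 0.1000]
t=1: π = [0.3429, 0.1857, 0.2429, 0.2286]
t=2: π = [0.3143, 0.1653, 0.2633, 0.2571]
t=3: π = [0.3102, 0.1641, 0.2644, 0.2612]
t=4: π = [0.3096, 0.1637, 0.2648, 0.2618]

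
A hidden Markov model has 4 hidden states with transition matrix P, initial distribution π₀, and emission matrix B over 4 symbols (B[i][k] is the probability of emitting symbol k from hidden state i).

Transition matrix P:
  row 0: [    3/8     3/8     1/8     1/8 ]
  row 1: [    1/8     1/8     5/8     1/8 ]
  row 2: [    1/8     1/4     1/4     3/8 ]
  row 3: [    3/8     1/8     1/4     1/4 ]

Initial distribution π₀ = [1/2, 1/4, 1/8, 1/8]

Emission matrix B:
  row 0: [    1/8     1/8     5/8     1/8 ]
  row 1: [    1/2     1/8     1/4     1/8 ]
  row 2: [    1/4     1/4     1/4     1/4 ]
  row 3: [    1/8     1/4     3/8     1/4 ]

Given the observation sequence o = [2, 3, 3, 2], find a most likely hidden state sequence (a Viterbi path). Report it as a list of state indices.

t=0: δ = [3.125e-01, 6.250e-02, 3.125e-02, 4.688e-02]  (obs o_0=2)
t=1: δ = [1.465e-02, 1.465e-02, 9.766e-03, 9.766e-03]  ψ = [0, 0, 0, 0]  (obs o_1=3)
t=2: δ = [6.866e-04, 6.866e-04, 2.289e-03, 9.155e-04]  ψ = [0, 0, 1, 2]  (obs o_2=3)
t=3: δ = [2.146e-04, 1.431e-04, 1.431e-04, 3.219e-04]  ψ = [3, 2, 2, 2]  (obs o_3=2)
backtrack: best end state = 3; path = [0, 1, 2, 3]

path = [0, 1, 2, 3]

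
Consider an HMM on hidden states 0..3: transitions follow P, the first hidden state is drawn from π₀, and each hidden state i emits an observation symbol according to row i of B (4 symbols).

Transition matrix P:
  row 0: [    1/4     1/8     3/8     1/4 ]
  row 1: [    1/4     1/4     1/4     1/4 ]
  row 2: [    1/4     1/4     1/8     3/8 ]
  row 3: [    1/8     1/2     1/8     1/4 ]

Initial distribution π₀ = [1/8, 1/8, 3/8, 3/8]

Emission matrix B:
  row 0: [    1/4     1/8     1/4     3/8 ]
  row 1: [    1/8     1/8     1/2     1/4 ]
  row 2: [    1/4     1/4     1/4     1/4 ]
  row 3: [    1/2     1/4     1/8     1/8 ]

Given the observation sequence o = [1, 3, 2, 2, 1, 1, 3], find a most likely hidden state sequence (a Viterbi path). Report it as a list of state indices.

path = [3, 1, 1, 1, 2, 3, 1]

t=0: δ = [1.562e-02, 1.562e-02, 9.375e-02, 9.375e-02]  (obs o_0=1)
t=1: δ = [8.789e-03, 1.172e-02, 2.930e-03, 4.395e-03]  ψ = [2, 3, 2, 2]  (obs o_1=3)
t=2: δ = [7.324e-04, 1.465e-03, 8.240e-04, 3.662e-04]  ψ = [1, 1, 0, 1]  (obs o_2=2)
t=3: δ = [9.155e-05, 1.831e-04, 9.155e-05, 4.578e-05]  ψ = [1, 1, 1, 1]  (obs o_3=2)
t=4: δ = [5.722e-06, 5.722e-06, 1.144e-05, 1.144e-05]  ψ = [1, 1, 1, 1]  (obs o_4=1)
t=5: δ = [3.576e-07, 7.153e-07, 5.364e-07, 1.073e-06]  ψ = [2, 3, 0, 2]  (obs o_5=1)
t=6: δ = [6.706e-08, 1.341e-07, 4.470e-08, 3.353e-08]  ψ = [1, 3, 1, 3]  (obs o_6=3)
backtrack: best end state = 1; path = [3, 1, 1, 1, 2, 3, 1]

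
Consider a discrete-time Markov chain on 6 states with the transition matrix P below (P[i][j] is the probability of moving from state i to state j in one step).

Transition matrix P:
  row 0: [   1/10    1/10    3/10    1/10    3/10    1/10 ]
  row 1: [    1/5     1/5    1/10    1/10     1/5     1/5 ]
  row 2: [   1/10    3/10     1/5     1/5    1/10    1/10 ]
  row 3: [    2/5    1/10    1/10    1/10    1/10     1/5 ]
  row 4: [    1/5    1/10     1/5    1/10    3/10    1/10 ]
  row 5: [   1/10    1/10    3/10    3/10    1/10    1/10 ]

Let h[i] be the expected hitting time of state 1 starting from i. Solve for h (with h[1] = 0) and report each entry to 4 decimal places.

h = [6.8697, 0.0000, 5.6185, 7.0969, 6.9948, 6.8901]

First-step conditioning: h[1] = 0; for i ≠ 1, h[i] = 1 + Σ_k P[i][k]·h[k].
  h[0] = 1 + 1/10·h[0] + 3/10·h[2] + 1/10·h[3] + 3/10·h[4] + 1/10·h[5]
  h[2] = 1 + 1/10·h[0] + 1/5·h[2] + 1/5·h[3] + 1/10·h[4] + 1/10·h[5]
  h[3] = 1 + 2/5·h[0] + 1/10·h[2] + 1/10·h[3] + 1/10·h[4] + 1/5·h[5]
  h[4] = 1 + 1/5·h[0] + 1/5·h[2] + 1/10·h[3] + 3/10·h[4] + 1/10·h[5]
  h[5] = 1 + 1/10·h[0] + 3/10·h[2] + 3/10·h[3] + 1/10·h[4] + 1/10·h[5]
Solving the 5×5 linear system over states ≠ 1 gives exactly h = [53810/7833, 0, 14670/2611, 18530/2611, 54790/7833, 2570/373] (h[1] = 0 is the target).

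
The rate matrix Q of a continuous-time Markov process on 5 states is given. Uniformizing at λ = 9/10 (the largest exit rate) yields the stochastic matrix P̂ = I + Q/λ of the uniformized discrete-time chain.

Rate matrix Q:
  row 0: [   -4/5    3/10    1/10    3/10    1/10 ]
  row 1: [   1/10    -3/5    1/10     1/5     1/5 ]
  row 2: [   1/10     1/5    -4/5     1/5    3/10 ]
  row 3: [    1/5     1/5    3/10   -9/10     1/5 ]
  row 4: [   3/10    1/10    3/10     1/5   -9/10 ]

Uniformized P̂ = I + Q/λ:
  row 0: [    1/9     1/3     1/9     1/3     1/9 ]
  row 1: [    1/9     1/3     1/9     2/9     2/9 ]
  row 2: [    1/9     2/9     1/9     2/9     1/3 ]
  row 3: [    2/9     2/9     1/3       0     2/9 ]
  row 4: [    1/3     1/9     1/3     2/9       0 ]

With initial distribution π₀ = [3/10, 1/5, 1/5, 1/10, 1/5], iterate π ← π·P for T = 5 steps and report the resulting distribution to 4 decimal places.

π = [0.1738, 0.2488, 0.1958, 0.1978, 0.1839]

t=0: π = [0.3000, 0.2000, 0.2000, 0.1000, 0.2000]
t=1: π = [0.1667, 0.2556, 0.1778, 0.2333, 0.1667]
t=2: π = [0.1741, 0.2506, 0.2000, 0.1889, 0.1864]
t=3: π = [0.1735, 0.2487, 0.1945, 0.1996, 0.1837]
t=4: π = [0.1741, 0.2487, 0.1963, 0.1971, 0.1837]
t=5: π = [0.1738, 0.2488, 0.1958, 0.1978, 0.1839]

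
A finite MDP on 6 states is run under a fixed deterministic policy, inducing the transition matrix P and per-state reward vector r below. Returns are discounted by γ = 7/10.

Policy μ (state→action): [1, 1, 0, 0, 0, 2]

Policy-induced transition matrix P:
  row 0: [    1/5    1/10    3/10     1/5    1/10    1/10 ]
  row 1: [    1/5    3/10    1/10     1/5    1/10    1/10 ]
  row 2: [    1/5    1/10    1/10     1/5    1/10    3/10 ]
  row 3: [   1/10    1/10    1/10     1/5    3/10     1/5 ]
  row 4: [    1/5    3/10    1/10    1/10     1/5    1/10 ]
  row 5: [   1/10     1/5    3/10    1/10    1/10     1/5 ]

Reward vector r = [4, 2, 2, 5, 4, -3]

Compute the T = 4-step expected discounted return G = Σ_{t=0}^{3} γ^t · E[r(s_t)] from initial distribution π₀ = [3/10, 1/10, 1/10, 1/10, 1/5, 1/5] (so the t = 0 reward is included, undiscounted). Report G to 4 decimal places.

t=0: π = [0.3000, 0.1000, 0.1000, 0.1000, 0.2000, 0.2000], E[r] = 2.3000, γ^t·E[r] = 2.300000, running G = 2.300000
t=1: π = [0.1700, 0.1800, 0.2000, 0.1600, 0.1400, 0.1500], E[r] = 2.3500, γ^t·E[r] = 1.645000, running G = 3.945000
t=2: π = [0.1690, 0.1790, 0.1640, 0.1710, 0.1460, 0.1710], E[r] = 2.2880, γ^t·E[r] = 1.121120, running G = 5.066120
t=3: π = [0.1658, 0.1821, 0.1680, 0.1683, 0.1488, 0.1670], E[r] = 2.2991, γ^t·E[r] = 0.788591, running G = 5.854711

G = 5.8547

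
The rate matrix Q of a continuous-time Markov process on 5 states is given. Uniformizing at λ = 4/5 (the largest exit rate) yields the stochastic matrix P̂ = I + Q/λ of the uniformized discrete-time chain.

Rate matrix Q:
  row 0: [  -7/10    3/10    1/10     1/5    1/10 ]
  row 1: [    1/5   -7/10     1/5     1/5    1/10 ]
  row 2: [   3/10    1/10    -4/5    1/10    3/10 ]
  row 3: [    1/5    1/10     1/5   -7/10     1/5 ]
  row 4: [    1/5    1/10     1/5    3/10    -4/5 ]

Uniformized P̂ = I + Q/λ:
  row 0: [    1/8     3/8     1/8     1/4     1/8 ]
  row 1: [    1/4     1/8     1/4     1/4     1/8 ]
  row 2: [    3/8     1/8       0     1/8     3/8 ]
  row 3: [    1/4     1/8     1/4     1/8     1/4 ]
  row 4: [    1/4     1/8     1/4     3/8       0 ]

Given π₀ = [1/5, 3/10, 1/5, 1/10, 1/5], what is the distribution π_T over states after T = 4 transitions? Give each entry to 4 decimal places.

π = [0.2418, 0.1854, 0.1757, 0.2218, 0.1752]

t=0: π = [0.2000, 0.3000, 0.2000, 0.1000, 0.2000]
t=1: π = [0.2500, 0.1750, 0.1750, 0.2375, 0.1625]
t=2: π = [0.2406, 0.1875, 0.1750, 0.2188, 0.1781]
t=3: π = [0.2418, 0.1852, 0.1762, 0.2230, 0.1738]
t=4: π = [0.2418, 0.1854, 0.1757, 0.2218, 0.1752]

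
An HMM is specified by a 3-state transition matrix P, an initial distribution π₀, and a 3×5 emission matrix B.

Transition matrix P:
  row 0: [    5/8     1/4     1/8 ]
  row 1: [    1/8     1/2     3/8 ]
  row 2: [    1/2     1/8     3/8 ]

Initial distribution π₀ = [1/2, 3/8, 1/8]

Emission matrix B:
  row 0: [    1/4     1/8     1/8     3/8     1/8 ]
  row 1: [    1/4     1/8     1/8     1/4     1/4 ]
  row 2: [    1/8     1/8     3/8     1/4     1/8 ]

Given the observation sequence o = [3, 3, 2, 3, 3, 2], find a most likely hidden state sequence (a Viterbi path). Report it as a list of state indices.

path = [0, 0, 0, 0, 0, 0]

t=0: δ = [1.875e-01, 9.375e-02, 3.125e-02]  (obs o_0=3)
t=1: δ = [4.395e-02, 1.172e-02, 8.789e-03]  ψ = [0, 0, 1]  (obs o_1=3)
t=2: δ = [3.433e-03, 1.373e-03, 2.060e-03]  ψ = [0, 0, 0]  (obs o_2=2)
t=3: δ = [8.047e-04, 2.146e-04, 1.931e-04]  ψ = [0, 0, 2]  (obs o_3=3)
t=4: δ = [1.886e-04, 5.029e-05, 2.515e-05]  ψ = [0, 0, 0]  (obs o_4=3)
t=5: δ = [1.473e-05, 5.894e-06, 8.840e-06]  ψ = [0, 0, 0]  (obs o_5=2)
backtrack: best end state = 0; path = [0, 0, 0, 0, 0, 0]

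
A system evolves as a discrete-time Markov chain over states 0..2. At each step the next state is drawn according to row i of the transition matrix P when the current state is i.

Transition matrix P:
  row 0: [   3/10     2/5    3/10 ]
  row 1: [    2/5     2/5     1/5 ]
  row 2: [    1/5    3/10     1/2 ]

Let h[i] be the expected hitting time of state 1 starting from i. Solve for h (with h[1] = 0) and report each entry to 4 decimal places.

h = [2.7586, 0.0000, 3.1034]

First-step conditioning: h[1] = 0; for i ≠ 1, h[i] = 1 + Σ_k P[i][k]·h[k].
  h[0] = 1 + 3/10·h[0] + 3/10·h[2]
  h[2] = 1 + 1/5·h[0] + 1/2·h[2]
Solving the 2×2 linear system over states ≠ 1 gives exactly h = [80/29, 0, 90/29] (h[1] = 0 is the target).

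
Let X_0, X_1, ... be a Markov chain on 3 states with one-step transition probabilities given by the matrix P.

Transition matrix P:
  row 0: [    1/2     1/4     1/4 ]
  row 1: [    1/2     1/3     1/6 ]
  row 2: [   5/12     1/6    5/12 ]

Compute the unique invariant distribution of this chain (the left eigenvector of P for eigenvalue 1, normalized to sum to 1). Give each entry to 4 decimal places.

π = [0.4771, 0.2477, 0.2752]

Balance equations π_j = Σ_i π_i·P[i][j]:
  π_0 = 1/2·π_0 + 1/2·π_1 + 5/12·π_2
  π_1 = 1/4·π_0 + 1/3·π_1 + 1/6·π_2
  normalize: π_0 + π_1 + π_2 = 1
Solving the linear system gives exactly π = [52/109, 27/109, 30/109].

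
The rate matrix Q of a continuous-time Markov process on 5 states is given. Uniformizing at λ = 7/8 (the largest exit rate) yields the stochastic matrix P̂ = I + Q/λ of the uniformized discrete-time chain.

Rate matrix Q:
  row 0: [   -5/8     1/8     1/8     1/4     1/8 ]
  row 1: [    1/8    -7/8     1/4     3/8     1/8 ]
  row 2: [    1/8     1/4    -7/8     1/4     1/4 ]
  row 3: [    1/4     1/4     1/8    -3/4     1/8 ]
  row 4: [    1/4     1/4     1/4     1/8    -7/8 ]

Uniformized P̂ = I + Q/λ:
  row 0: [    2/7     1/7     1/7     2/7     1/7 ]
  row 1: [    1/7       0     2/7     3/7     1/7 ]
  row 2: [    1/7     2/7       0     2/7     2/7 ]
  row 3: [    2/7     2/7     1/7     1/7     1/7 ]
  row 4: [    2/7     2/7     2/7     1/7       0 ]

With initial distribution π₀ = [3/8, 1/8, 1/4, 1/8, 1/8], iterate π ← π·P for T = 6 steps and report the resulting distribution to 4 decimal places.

π = [0.2337, 0.1963, 0.1678, 0.2562, 0.1459]

t=0: π = [0.3750, 0.1250, 0.2500, 0.1250, 0.1250]
t=1: π = [0.2321, 0.1964, 0.1429, 0.2679, 0.1607]
t=2: π = [0.2372, 0.1964, 0.1735, 0.2526, 0.1403]
t=3: π = [0.2329, 0.1957, 0.1662, 0.2577, 0.1476]
t=4: π = [0.2340, 0.1965, 0.1682, 0.2558, 0.1455]
t=5: π = [0.2336, 0.1961, 0.1677, 0.2565, 0.1461]
t=6: π = [0.2337, 0.1963, 0.1678, 0.2562, 0.1459]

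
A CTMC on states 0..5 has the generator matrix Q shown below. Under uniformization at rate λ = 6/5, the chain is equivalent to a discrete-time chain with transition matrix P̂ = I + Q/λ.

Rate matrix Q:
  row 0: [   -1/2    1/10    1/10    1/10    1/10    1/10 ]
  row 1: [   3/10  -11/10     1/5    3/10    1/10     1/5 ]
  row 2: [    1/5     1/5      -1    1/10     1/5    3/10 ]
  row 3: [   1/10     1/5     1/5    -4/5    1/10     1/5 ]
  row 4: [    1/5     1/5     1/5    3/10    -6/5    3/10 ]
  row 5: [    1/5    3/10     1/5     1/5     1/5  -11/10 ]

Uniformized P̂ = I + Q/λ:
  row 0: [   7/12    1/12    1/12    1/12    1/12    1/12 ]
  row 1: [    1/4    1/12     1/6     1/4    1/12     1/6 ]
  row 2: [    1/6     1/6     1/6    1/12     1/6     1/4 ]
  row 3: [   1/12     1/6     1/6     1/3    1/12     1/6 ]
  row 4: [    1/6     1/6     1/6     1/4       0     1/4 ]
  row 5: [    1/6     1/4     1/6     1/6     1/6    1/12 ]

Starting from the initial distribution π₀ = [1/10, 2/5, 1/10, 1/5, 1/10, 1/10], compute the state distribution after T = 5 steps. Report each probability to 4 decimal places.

π = [0.2781, 0.1443, 0.1437, 0.1827, 0.0997, 0.1514]

t=0: π = [0.1000, 0.4000, 0.1000, 0.2000, 0.1000, 0.1000]
t=1: π = [0.2250, 0.1333, 0.1583, 0.2250, 0.0917, 0.1667]
t=2: π = [0.2528, 0.1507, 0.1479, 0.1910, 0.1028, 0.1549]
t=3: π = [0.2686, 0.1459, 0.1456, 0.1862, 0.1000, 0.1536]
t=4: π = [0.2752, 0.1449, 0.1443, 0.1837, 0.0999, 0.1519]
t=5: π = [0.2781, 0.1443, 0.1437, 0.1827, 0.0997, 0.1514]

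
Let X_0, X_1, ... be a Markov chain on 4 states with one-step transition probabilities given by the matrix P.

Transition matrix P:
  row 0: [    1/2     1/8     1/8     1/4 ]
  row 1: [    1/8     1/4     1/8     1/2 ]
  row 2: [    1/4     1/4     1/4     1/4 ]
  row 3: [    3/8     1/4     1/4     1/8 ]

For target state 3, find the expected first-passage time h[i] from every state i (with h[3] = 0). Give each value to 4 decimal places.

First-step conditioning: h[3] = 0; for i ≠ 3, h[i] = 1 + Σ_k P[i][k]·h[k].
  h[0] = 1 + 1/2·h[0] + 1/8·h[1] + 1/8·h[2]
  h[1] = 1 + 1/8·h[0] + 1/4·h[1] + 1/8·h[2]
  h[2] = 1 + 1/4·h[0] + 1/4·h[1] + 1/4·h[2]
Solving the 3×3 linear system over states ≠ 3 gives exactly h = [196/57, 140/57, 188/57, 0] (h[3] = 0 is the target).

h = [3.4386, 2.4561, 3.2982, 0.0000]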